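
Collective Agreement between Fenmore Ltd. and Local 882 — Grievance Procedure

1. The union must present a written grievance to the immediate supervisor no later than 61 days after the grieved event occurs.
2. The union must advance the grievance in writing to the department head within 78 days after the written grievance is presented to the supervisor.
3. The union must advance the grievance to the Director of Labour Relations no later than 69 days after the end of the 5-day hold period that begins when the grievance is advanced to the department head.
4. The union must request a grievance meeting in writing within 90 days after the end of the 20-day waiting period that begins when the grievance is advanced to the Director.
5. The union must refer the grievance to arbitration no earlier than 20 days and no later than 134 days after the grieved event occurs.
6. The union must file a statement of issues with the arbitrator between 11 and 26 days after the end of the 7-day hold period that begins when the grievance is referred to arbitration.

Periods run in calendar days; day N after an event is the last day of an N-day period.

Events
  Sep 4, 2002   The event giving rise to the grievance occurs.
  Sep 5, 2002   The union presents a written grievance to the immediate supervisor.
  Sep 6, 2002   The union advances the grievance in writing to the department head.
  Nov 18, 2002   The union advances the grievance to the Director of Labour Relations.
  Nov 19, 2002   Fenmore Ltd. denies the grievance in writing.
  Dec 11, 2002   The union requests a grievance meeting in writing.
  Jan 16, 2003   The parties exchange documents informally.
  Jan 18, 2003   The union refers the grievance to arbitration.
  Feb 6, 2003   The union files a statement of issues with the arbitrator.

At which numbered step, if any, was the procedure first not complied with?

Step 5

(1) due by Sep 4, 2002 + 61 days = Nov 4, 2002; Sep 5, 2002 is within that limit.
(2) due by Sep 5, 2002 + 78 days = Nov 22, 2002; completed Sep 6, 2002, before the deadline.
(3) due by Sep 11, 2002 + 69 days = Nov 19, 2002; Nov 18, 2002 is within that limit.
(4) due by Dec 8, 2002 + 90 days = Mar 8, 2003; done Dec 11, 2002 — timely.
(5) the permitted window runs from Sep 4, 2002 + 20 = Sep 24, 2002 to Sep 4, 2002 + 134 = Jan 16, 2003; Jan 18, 2003 is 2 days past the end of the window.
The analysis stops there.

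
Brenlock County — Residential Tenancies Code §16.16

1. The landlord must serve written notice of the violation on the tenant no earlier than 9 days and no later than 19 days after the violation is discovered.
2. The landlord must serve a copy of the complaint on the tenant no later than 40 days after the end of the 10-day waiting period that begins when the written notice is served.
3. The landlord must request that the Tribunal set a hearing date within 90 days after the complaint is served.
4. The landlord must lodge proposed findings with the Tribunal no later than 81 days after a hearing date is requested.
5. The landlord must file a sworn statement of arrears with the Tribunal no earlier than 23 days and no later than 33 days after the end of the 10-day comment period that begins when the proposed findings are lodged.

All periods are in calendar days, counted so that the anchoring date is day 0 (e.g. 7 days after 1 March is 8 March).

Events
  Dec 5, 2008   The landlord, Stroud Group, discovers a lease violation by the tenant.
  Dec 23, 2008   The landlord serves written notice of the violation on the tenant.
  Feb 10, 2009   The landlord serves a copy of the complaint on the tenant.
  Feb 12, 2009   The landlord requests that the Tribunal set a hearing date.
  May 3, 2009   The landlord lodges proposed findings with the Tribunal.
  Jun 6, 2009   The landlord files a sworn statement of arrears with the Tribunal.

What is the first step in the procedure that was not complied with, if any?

None — every step was satisfied

Step 1: the window is 9–19 days after Dec 5, 2008 (when the violation is discovered), so Dec 14, 2008 through Dec 24, 2008; done Dec 23, 2008 — within the window.
Step 2: 40 days after Jan 2, 2009 (end of the 10-day waiting period, which began when the written notice is served on Dec 23, 2008) is Feb 11, 2009; Feb 10, 2009 is within that limit.
Step 3: 90 days after Feb 10, 2009 (when the complaint is served) is May 11, 2009; completed Feb 12, 2009, before the deadline.
Step 4: 81 days after Feb 12, 2009 (when a hearing date is requested) is May 4, 2009; May 3, 2009 is within that limit.
Step 5: the window is 23–33 days after May 13, 2009 (end of the 10-day comment period, which began when the proposed findings are lodged on May 3, 2009), so Jun 5, 2009 through Jun 15, 2009; done Jun 6, 2009 — within the window.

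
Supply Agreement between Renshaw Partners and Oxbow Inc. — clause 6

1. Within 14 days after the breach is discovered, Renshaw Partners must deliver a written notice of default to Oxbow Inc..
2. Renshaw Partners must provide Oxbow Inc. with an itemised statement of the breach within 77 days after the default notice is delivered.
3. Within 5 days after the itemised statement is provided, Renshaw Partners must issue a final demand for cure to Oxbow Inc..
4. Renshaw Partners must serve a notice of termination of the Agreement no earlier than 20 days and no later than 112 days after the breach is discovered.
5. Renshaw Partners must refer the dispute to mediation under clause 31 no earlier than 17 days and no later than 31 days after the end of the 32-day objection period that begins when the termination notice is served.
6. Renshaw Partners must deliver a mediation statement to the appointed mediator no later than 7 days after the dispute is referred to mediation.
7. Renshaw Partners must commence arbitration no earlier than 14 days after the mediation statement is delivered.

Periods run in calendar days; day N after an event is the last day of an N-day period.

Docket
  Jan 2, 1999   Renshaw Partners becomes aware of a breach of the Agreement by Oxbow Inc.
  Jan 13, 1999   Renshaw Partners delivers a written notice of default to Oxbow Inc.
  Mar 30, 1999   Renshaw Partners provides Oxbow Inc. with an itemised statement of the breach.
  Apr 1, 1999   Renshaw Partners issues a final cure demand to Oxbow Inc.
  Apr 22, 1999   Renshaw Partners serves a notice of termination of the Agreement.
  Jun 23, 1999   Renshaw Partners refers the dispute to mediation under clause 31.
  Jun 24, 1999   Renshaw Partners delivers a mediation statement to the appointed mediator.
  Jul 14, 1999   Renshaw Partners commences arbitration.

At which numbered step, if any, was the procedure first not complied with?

None — every step was satisfied

(1) due by Jan 2, 1999 + 14 days = Jan 16, 1999; completed Jan 13, 1999, before the deadline.
(2) due by Jan 13, 1999 + 77 days = Mar 31, 1999; completed Mar 30, 1999, before the deadline.
(3) due by Mar 30, 1999 + 5 days = Apr 4, 1999; completed Apr 1, 1999, before the deadline.
(4) the permitted window runs from Jan 2, 1999 + 20 = Jan 22, 1999 to Jan 2, 1999 + 112 = Apr 24, 1999; done Apr 22, 1999, which is between those dates.
(5) the permitted window runs from May 24, 1999 + 17 = Jun 10, 1999 to May 24, 1999 + 31 = Jun 24, 1999; done Jun 23, 1999 — within the window.
(6) due by Jun 23, 1999 + 7 days = Jun 30, 1999; completed Jun 24, 1999, before the deadline.
(7) permitted from Jun 24, 1999 + 14 days = Jul 8, 1999 onward; done Jul 14, 1999, after the minimum wait.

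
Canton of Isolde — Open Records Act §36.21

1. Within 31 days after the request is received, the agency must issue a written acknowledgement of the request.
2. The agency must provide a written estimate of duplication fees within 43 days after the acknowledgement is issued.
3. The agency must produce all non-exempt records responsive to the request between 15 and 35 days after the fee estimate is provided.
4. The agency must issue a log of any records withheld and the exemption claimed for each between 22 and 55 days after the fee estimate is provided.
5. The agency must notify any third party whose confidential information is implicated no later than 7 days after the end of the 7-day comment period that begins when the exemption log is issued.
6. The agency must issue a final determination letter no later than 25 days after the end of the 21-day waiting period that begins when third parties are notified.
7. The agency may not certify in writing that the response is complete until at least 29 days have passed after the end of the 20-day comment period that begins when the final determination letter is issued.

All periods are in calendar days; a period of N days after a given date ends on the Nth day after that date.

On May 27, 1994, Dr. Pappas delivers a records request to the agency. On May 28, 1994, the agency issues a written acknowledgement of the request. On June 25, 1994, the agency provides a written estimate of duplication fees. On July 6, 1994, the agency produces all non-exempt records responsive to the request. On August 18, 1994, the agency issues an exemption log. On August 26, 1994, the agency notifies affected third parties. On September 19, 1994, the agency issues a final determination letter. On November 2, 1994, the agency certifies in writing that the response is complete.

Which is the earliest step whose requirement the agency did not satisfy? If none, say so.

Step 3

Step 1: 31 days after May 27, 1994 (when the request is received) is June 27, 1994; May 28, 1994 is within that limit.
Step 2: 43 days after May 28, 1994 (when the acknowledgement is issued) is July 10, 1994; June 25, 1994 is within that limit.
Step 3: the window is 15–35 days after June 25, 1994 (when the fee estimate is provided), so July 10, 1994 through July 30, 1994; July 6, 1994 is 4 days too early.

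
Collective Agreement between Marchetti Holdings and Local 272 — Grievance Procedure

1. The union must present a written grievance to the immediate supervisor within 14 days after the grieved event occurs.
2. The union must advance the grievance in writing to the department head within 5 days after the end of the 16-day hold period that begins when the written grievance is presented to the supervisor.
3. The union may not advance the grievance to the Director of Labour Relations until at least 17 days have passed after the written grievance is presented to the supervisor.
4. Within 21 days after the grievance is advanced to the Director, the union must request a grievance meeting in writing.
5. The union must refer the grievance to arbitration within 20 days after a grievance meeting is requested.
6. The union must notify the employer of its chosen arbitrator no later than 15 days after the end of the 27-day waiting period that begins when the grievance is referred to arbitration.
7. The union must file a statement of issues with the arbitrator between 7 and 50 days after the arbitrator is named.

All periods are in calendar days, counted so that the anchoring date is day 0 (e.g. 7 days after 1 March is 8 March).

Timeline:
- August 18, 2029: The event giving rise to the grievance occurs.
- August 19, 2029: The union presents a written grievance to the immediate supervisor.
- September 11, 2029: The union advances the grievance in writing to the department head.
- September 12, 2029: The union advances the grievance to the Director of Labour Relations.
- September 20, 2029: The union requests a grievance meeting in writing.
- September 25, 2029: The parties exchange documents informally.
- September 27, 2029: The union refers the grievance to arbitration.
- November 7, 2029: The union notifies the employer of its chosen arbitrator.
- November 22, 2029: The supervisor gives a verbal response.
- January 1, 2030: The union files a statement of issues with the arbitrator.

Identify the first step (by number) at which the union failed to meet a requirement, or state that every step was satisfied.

Step 2

(1) due by August 18, 2029 + 14 days = September 1, 2029; completed August 19, 2029, before the deadline.
(2) due by September 4, 2029 + 5 days = September 9, 2029; September 11, 2029 misses that deadline by 2 days.
The analysis stops there.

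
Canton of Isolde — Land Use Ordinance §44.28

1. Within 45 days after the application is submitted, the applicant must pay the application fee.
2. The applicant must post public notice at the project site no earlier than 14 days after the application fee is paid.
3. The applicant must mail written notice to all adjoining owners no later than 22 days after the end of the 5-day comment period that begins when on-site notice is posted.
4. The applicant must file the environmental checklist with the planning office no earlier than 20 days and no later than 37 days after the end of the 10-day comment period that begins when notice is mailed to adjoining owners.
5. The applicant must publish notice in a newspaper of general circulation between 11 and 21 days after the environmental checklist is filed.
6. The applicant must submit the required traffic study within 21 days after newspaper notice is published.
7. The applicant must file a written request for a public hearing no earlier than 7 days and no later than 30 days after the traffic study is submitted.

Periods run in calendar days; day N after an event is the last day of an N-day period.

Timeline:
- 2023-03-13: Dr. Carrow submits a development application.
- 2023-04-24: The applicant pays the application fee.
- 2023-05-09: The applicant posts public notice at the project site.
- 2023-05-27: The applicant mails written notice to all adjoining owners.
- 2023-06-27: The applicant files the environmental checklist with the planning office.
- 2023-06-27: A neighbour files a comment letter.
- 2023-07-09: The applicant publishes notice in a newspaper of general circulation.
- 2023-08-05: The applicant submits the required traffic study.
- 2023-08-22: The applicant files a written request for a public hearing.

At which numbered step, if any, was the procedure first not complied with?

Step 1 — counting 45 days from 2023-03-13 (when the application is submitted) gives a deadline of 2023-04-27; done 2023-04-24 — timely.
Step 2 — must wait 14 days from 2023-04-24 (when the application fee is paid), so not before 2023-05-08; 2023-05-09 is on or after that date.
Step 3 — counting 22 days from 2023-05-14 (end of the 5-day comment period, which began when on-site notice is posted on 2023-05-09) gives a deadline of 2023-06-05; 2023-05-27 is within that limit.
Step 4 — 20 and 37 days from 2023-06-06 (end of the 10-day comment period, which began when notice is mailed to adjoining owners on 2023-05-27) are 2023-06-26 and 2023-07-13 respectively; done 2023-06-27, which is between those dates.
Step 5 — 11 and 21 days from 2023-06-27 (when the environmental checklist is filed) are 2023-07-08 and 2023-07-18 respectively; done 2023-07-09, which is between those dates.
Step 6 — counting 21 days from 2023-07-09 (when newspaper notice is published) gives a deadline of 2023-07-30; done 2023-08-05 — 6 days late.

Step 6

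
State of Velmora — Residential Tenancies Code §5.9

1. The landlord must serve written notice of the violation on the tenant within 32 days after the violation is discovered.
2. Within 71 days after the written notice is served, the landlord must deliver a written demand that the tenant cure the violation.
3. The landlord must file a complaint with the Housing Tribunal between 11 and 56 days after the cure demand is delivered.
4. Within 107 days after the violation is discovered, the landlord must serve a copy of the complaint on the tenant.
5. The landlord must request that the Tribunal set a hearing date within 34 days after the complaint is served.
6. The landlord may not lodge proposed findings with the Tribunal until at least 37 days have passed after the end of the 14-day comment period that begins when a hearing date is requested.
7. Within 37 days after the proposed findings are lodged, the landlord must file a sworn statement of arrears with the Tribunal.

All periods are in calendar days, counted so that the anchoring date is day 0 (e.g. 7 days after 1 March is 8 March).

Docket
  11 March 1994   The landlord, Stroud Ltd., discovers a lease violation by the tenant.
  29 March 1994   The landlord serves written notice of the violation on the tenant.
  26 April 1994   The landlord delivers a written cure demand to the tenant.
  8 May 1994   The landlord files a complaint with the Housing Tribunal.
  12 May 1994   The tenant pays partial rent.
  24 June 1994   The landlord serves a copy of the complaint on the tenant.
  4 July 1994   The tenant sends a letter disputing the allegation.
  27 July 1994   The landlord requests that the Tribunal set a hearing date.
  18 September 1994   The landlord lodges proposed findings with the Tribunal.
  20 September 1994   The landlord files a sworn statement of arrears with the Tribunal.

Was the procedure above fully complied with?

Yes

Step 1 — counting 32 days from 11 March 1994 (when the violation is discovered) gives a deadline of 12 April 1994; done 29 March 1994 — timely.
Step 2 — counting 71 days from 29 March 1994 (when the written notice is served) gives a deadline of 8 June 1994; completed 26 April 1994, before the deadline.
Step 3 — 11 and 56 days from 26 April 1994 (when the cure demand is delivered) are 7 May 1994 and 21 June 1994 respectively; done 8 May 1994, which is between those dates.
Step 4 — counting 107 days from 11 March 1994 (when the violation is discovered) gives a deadline of 26 June 1994; 24 June 1994 is within that limit.
Step 5 — counting 34 days from 24 June 1994 (when the complaint is served) gives a deadline of 28 July 1994; 27 July 1994 is within that limit.
Step 6 — must wait 37 days from 10 August 1994 (end of the 14-day comment period, which began when a hearing date is requested on 27 July 1994), so not before 16 September 1994; done 18 September 1994, after the minimum wait.
Step 7 — counting 37 days from 18 September 1994 (when the proposed findings are lodged) gives a deadline of 25 October 1994; 20 September 1994 is within that limit.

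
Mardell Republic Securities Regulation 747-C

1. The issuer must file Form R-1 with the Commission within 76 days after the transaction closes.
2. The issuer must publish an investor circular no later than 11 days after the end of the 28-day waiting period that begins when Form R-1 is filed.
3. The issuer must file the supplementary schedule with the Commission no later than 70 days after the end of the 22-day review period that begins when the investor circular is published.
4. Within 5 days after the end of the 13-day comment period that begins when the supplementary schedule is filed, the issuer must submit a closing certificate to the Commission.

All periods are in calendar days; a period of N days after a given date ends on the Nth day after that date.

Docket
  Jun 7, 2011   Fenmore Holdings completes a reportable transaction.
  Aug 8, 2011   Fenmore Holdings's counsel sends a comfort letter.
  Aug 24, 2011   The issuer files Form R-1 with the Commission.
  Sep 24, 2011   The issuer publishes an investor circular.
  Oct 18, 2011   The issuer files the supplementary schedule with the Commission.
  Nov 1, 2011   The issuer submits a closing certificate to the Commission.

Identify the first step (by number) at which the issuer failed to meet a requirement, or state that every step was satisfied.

Step 1 — counting 76 days from Jun 7, 2011 (when the transaction closes) gives a deadline of Aug 22, 2011; Aug 24, 2011 misses that deadline by 2 days.

Step 1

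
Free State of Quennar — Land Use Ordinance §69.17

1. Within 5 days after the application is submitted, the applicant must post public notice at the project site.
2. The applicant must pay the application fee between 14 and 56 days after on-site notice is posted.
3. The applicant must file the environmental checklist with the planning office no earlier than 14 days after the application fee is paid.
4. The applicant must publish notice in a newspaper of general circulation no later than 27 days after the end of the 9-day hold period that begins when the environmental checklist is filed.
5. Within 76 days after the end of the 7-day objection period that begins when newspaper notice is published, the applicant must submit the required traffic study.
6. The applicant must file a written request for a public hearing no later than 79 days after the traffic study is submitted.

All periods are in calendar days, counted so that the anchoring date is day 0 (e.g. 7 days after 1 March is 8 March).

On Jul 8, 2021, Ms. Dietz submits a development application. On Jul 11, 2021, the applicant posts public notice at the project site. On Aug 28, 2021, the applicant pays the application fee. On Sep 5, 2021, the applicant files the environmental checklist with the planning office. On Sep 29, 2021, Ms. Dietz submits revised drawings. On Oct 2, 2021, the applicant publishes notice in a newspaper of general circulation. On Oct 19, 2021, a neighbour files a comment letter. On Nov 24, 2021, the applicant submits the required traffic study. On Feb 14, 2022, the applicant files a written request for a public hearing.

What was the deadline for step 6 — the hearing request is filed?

Feb 11, 2022

Step 6 runs from Nov 24, 2021, when the traffic study is submitted. 79 days after Nov 24, 2021 is Feb 11, 2022.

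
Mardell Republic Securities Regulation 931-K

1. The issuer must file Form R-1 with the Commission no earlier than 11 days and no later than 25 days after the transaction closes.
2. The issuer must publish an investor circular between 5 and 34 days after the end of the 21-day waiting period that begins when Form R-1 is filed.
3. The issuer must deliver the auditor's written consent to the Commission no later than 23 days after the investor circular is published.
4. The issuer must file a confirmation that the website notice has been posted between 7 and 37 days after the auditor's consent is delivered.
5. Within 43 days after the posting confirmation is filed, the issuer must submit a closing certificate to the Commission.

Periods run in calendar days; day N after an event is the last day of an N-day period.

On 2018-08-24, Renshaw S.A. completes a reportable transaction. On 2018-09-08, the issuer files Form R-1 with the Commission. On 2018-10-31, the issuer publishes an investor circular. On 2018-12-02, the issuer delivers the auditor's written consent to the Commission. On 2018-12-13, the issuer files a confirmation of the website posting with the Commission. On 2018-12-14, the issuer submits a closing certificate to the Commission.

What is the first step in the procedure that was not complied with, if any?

Step 3

Step 1 — 11 and 25 days from 2018-08-24 (when the transaction closes) are 2018-09-04 and 2018-09-18 respectively; done 2018-09-08 — within the window.
Step 2 — 5 and 34 days from 2018-09-29 (end of the 21-day waiting period, which began when Form R-1 is filed on 2018-09-08) are 2018-10-04 and 2018-11-02 respectively; done 2018-10-31, which is between those dates.
Step 3 — counting 23 days from 2018-10-31 (when the investor circular is published) gives a deadline of 2018-11-23; not done until 2018-12-02, 9 days after the deadline.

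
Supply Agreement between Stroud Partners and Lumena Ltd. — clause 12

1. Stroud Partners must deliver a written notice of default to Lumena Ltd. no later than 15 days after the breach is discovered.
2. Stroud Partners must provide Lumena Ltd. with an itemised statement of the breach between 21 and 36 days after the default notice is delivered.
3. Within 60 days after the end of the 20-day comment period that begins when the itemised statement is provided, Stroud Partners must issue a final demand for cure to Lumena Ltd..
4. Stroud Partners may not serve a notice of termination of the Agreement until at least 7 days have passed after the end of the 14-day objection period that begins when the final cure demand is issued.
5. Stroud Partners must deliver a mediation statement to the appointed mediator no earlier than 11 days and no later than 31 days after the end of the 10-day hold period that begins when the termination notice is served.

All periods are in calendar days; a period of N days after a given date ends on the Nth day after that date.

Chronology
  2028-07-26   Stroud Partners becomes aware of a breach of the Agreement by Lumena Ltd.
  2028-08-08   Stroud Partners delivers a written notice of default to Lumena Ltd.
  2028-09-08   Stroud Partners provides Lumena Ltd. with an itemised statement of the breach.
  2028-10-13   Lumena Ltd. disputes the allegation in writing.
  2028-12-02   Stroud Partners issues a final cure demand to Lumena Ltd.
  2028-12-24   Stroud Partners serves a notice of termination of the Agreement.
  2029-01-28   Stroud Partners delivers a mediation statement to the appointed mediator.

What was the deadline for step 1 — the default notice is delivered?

Step 1 runs from 2028-07-26, when the breach is discovered. 15 days after 2028-07-26 is 2028-08-10.

2028-08-10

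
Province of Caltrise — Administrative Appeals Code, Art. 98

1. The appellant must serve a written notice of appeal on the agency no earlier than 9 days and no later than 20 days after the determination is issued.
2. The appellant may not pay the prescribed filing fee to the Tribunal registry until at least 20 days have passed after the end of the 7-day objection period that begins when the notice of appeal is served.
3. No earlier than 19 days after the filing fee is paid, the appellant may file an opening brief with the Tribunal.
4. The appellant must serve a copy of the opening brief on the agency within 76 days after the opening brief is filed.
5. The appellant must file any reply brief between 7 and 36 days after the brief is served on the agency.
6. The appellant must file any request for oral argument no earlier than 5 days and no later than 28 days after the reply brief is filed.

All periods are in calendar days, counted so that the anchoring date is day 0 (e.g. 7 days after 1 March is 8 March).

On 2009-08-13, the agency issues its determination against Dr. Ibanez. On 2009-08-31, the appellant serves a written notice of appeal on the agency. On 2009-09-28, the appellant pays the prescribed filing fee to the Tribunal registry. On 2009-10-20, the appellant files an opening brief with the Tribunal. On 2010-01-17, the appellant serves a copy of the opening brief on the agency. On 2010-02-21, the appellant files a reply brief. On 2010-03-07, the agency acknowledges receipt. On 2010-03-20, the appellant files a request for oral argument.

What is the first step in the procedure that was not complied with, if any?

(1) the permitted window runs from 2009-08-13 + 9 = 2009-08-22 to 2009-08-13 + 20 = 2009-09-02; done 2009-08-31 — within the window.
(2) permitted from 2009-09-07 + 20 days = 2009-09-27 onward; done 2009-09-28, after the minimum wait.
(3) permitted from 2009-09-28 + 19 days = 2009-10-17 onward; done 2009-10-20 — permitted.
(4) due by 2009-10-20 + 76 days = 2010-01-04; 2010-01-17 misses that deadline by 13 days.
The analysis stops there.

Step 4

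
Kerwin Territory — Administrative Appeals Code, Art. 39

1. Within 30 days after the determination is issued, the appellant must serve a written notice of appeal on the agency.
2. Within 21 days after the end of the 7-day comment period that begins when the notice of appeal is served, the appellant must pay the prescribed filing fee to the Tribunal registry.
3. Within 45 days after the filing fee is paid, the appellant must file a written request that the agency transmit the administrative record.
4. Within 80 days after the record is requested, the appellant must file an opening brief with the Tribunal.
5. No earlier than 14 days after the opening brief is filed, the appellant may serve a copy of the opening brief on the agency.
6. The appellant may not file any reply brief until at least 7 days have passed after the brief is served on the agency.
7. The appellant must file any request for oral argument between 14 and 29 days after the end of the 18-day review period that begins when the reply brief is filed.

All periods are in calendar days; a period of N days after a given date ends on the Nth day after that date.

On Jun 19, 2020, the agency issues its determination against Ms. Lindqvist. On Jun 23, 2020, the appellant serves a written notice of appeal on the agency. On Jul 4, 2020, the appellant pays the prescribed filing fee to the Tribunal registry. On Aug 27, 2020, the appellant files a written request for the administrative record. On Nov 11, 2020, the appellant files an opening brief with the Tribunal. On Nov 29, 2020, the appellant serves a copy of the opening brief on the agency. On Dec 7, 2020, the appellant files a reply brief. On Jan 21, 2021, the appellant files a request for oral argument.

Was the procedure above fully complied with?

(1) due by Jun 19, 2020 + 30 days = Jul 19, 2020; done Jun 23, 2020 — timely.
(2) due by Jun 30, 2020 + 21 days = Jul 21, 2020; Jul 4, 2020 is within that limit.
(3) due by Jul 4, 2020 + 45 days = Aug 18, 2020; Aug 27, 2020 misses that deadline by 9 days.

No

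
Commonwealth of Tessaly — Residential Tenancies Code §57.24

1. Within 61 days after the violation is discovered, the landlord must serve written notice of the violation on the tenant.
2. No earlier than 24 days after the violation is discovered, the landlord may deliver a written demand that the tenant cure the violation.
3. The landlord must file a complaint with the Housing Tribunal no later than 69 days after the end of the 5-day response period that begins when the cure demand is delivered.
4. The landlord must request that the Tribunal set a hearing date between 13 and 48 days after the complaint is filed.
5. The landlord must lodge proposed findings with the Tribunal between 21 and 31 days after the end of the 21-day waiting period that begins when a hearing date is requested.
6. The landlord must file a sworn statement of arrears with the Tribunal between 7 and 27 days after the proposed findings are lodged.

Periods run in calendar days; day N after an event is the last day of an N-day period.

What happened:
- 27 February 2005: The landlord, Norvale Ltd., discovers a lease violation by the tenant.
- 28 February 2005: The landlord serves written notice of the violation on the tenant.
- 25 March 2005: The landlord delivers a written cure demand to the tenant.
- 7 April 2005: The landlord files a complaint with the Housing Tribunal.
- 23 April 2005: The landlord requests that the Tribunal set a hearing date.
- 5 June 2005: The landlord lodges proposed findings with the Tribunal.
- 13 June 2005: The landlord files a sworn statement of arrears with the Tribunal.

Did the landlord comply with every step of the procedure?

Yes

Step 1: 61 days after 27 February 2005 (when the violation is discovered) is 29 April 2005; done 28 February 2005 — timely.
Step 2: the earliest permitted date is 24 days after 27 February 2005 (when the violation is discovered), i.e. 23 March 2005; done 25 March 2005, after the minimum wait.
Step 3: 69 days after 30 March 2005 (end of the 5-day response period, which began when the cure demand is delivered on 25 March 2005) is 7 June 2005; 7 April 2005 is within that limit.
Step 4: the window is 13–48 days after 7 April 2005 (when the complaint is filed), so 20 April 2005 through 25 May 2005; done 23 April 2005, which is between those dates.
Step 5: the window is 21–31 days after 14 May 2005 (end of the 21-day waiting period, which began when a hearing date is requested on 23 April 2005), so 4 June 2005 through 14 June 2005; done 5 June 2005, which is between those dates.
Step 6: the window is 7–27 days after 5 June 2005 (when the proposed findings are lodged), so 12 June 2005 through 2 July 2005; 13 June 2005 falls inside that range.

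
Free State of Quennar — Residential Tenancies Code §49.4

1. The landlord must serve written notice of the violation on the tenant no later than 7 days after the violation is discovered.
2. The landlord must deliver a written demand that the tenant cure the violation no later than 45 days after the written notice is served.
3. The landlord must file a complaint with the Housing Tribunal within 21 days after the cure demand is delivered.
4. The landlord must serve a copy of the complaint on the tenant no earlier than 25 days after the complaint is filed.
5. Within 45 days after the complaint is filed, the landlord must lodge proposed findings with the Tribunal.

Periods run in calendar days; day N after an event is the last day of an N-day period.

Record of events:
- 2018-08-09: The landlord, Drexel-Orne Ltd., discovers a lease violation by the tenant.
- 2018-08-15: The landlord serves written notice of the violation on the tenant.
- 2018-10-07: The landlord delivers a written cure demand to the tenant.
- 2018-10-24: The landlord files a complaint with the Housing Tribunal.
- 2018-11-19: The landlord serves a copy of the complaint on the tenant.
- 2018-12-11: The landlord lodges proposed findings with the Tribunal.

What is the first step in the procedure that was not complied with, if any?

Step 2

(1) due by 2018-08-09 + 7 days = 2018-08-16; completed 2018-08-15, before the deadline.
(2) due by 2018-08-15 + 45 days = 2018-09-29; 2018-10-07 misses that deadline by 8 days.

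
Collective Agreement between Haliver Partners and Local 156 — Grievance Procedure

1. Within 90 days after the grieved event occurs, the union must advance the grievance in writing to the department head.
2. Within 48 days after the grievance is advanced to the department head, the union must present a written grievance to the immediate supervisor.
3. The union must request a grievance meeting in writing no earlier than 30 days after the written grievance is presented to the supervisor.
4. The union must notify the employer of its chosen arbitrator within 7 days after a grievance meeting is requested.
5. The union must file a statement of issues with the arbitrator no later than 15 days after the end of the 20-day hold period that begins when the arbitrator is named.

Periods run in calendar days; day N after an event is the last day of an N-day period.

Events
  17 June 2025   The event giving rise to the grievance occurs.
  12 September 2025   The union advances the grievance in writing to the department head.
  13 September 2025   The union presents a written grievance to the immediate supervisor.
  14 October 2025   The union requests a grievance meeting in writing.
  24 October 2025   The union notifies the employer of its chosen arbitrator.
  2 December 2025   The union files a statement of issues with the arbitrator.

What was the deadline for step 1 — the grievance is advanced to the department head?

Step 1 runs from 17 June 2025, when the grieved event occurs. 90 days after 17 June 2025 is 15 September 2025.

15 September 2025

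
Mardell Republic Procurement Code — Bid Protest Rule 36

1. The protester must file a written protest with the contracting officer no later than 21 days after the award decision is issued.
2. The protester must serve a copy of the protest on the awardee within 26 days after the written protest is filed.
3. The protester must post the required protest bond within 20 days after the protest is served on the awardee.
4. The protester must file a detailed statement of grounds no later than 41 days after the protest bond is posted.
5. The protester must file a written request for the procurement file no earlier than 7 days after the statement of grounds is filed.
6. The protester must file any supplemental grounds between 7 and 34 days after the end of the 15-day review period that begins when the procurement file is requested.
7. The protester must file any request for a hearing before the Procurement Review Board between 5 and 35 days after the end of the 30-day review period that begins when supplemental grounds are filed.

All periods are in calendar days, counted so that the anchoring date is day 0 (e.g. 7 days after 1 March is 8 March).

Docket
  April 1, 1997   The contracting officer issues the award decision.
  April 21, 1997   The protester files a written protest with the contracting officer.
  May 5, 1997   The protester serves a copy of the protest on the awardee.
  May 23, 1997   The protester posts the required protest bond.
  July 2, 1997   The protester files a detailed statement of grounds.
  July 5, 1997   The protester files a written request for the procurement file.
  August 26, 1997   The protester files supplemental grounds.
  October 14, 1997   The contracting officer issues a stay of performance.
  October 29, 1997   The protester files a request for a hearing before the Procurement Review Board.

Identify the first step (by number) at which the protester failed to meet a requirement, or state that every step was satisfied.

Step 1 — counting 21 days from April 1, 1997 (when the award decision is issued) gives a deadline of April 22, 1997; April 21, 1997 is within that limit.
Step 2 — counting 26 days from April 21, 1997 (when the written protest is filed) gives a deadline of May 17, 1997; completed May 5, 1997, before the deadline.
Step 3 — counting 20 days from May 5, 1997 (when the protest is served on the awardee) gives a deadline of May 25, 1997; done May 23, 1997 — timely.
Step 4 — counting 41 days from May 23, 1997 (when the protest bond is posted) gives a deadline of July 3, 1997; done July 2, 1997 — timely.
Step 5 — must wait 7 days from July 2, 1997 (when the statement of grounds is filed), so not before July 9, 1997; done July 5, 1997 — 4 days too early.
The analysis stops there.

Step 5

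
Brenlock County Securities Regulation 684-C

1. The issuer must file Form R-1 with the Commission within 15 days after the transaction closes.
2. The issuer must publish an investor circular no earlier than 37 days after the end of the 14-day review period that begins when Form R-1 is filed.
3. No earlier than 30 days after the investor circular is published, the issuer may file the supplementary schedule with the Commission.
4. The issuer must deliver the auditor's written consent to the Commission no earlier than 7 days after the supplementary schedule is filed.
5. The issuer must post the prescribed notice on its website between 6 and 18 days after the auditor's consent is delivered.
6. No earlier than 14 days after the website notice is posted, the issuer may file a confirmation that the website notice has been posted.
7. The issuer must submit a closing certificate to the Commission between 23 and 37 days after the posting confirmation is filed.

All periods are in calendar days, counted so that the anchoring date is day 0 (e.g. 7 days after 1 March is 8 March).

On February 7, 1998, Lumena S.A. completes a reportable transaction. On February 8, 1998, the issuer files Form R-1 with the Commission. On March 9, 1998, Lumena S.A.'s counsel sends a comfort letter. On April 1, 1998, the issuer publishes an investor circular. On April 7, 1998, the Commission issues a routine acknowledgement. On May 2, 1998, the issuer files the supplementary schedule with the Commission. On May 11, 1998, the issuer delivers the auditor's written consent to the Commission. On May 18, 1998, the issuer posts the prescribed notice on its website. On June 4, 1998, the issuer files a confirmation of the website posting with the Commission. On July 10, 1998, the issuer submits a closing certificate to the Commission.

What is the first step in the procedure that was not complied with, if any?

Step 1 — counting 15 days from February 7, 1998 (when the transaction closes) gives a deadline of February 22, 1998; done February 8, 1998 — timely.
Step 2 — must wait 37 days from February 22, 1998 (end of the 14-day review period, which began when Form R-1 is filed on February 8, 1998), so not before March 31, 1998; done April 1, 1998 — permitted.
Step 3 — must wait 30 days from April 1, 1998 (when the investor circular is published), so not before May 1, 1998; done May 2, 1998, after the minimum wait.
Step 4 — must wait 7 days from May 2, 1998 (when the supplementary schedule is filed), so not before May 9, 1998; done May 11, 1998 — permitted.
Step 5 — 6 and 18 days from May 11, 1998 (when the auditor's consent is delivered) are May 17, 1998 and May 29, 1998 respectively; May 18, 1998 falls inside that range.
Step 6 — must wait 14 days from May 18, 1998 (when the website notice is posted), so not before June 1, 1998; done June 4, 1998, after the minimum wait.
Step 7 — 23 and 37 days from June 4, 1998 (when the posting confirmation is filed) are June 27, 1998 and July 11, 1998 respectively; July 10, 1998 falls inside that range.

None — every step was satisfied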